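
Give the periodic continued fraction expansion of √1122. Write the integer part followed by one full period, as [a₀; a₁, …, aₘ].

a₀ = ⌊√1122⌋ = 33.
With m₀=0, d₀=1 and mₖ₊₁ = dₖaₖ − mₖ, dₖ₊₁ = (n − mₖ₊₁²)/dₖ, aₖ₊₁ = ⌊(a₀+mₖ₊₁)/dₖ₊₁⌋:
  k=1: m=33, d=33, a=2
  k=2: m=33, d=1, a=66
d=1 and a=2a₀=66 at k=2, so the next step gives (m, d) = (33, 33) again — its k=1 value — and the period has length 2.

[33; 2, 66]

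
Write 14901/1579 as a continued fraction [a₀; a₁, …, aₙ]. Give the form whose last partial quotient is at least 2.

14901 = 9×1579 + 690
1579 = 2×690 + 199
690 = 3×199 + 93
199 = 2×93 + 13
93 = 7×13 + 2
13 = 6×2 + 1
2 = 2×1 + 0  (stop)
So 14901/1579 = [9; 2, 3, 2, 7, 6, 2].

[9; 2, 3, 2, 7, 6, 2]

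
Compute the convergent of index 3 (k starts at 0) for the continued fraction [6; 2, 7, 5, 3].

Using pₖ = aₖpₖ₋₁ + pₖ₋₂, qₖ = aₖqₖ₋₁ + qₖ₋₂ (with p₋₁=1, p₋₂=0, q₋₁=0, q₋₂=1):
  k=0: a=6, p=6, q=1
  k=1: a=2, p=13, q=2
  k=2: a=7, p=97, q=15
  k=3: a=5, p=498, q=77

498/77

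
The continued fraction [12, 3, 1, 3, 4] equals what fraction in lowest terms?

Using pₖ = aₖpₖ₋₁ + pₖ₋₂ and qₖ = aₖqₖ₋₁ + qₖ₋₂:
  k=0: a=12, p=12, q=1
  k=1: a=3, p=37, q=3
  k=2: a=1, p=49, q=4
  k=3: a=3, p=184, q=15
  k=4: a=4, p=785, q=64

785/64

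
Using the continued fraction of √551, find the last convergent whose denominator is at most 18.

399/17

√551 = [23; 2, 8, 1, 8, 2, 46, …] (period length 6).
Convergents:
  p_0/q_0 = 23/1
  p_1/q_1 = 47/2
  p_2/q_2 = 399/17
  p_3/q_3 = 446/19
q_2 = 17 ≤ 18 < 19 = q_3, so the answer is 399/17.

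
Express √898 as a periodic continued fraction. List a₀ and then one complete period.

a₀ = ⌊√898⌋ = 29.
With m₀=0, d₀=1 and mₖ₊₁ = dₖaₖ − mₖ, dₖ₊₁ = (n − mₖ₊₁²)/dₖ, aₖ₊₁ = ⌊(a₀+mₖ₊₁)/dₖ₊₁⌋:
  k=1: m=29, d=57, a=1
  k=2: m=28, d=2, a=28
  k=3: m=28, d=57, a=1
  k=4: m=29, d=1, a=58
d=1 and a=2a₀=58 at k=4, so the next step gives (m, d) = (29, 57) again — its k=1 value — and the period has length 4.

[29; 1, 28, 1, 58]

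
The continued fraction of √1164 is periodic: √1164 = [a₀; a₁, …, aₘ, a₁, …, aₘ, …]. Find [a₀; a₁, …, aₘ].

a₀ = ⌊√1164⌋ = 34.
With m₀=0, d₀=1 and mₖ₊₁ = dₖaₖ − mₖ, dₖ₊₁ = (n − mₖ₊₁²)/dₖ, aₖ₊₁ = ⌊(a₀+mₖ₊₁)/dₖ₊₁⌋:
  k=1: m=34, d=8, a=8
  k=2: m=30, d=33, a=1
  k=3: m=3, d=35, a=1
  k=4: m=32, d=4, a=16
  k=5: m=32, d=35, a=1
  k=6: m=3, d=33, a=1
  k=7: m=30, d=8, a=8
  k=8: m=34, d=1, a=68
d=1 and a=2a₀=68 at k=8, so the next step gives (m, d) = (34, 8) again — its k=1 value — and the period has length 8.

[34; 8, 1, 1, 16, 1, 1, 8, 68]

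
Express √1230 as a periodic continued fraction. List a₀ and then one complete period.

a₀ = ⌊√1230⌋ = 35.
With m₀=0, d₀=1 and mₖ₊₁ = dₖaₖ − mₖ, dₖ₊₁ = (n − mₖ₊₁²)/dₖ, aₖ₊₁ = ⌊(a₀+mₖ₊₁)/dₖ₊₁⌋:
  k=1: m=35, d=5, a=14
  k=2: m=35, d=1, a=70
d=1 and a=2a₀=70 at k=2, so the next step gives (m, d) = (35, 5) again — its k=1 value — and the period has length 2.

[35; 14, 70]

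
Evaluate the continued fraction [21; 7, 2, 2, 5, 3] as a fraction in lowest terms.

13463/637

Fold from the inside: start with 3/1.
  5 + 1/3 = 16/3
  2 + 3/16 = 35/16
  2 + 16/35 = 86/35
  7 + 35/86 = 637/86
  21 + 86/637 = 13463/637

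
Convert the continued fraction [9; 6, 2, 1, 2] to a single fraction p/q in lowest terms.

Fold from the inside: start with 2/1.
  1 + 1/2 = 3/2
  2 + 2/3 = 8/3
  6 + 3/8 = 51/8
  9 + 8/51 = 467/51

467/51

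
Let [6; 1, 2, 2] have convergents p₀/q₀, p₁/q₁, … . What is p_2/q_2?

Using pₖ = aₖpₖ₋₁ + pₖ₋₂, qₖ = aₖqₖ₋₁ + qₖ₋₂ (with p₋₁=1, p₋₂=0, q₋₁=0, q₋₂=1):
  k=0: a=6, p=6, q=1
  k=1: a=1, p=7, q=1
  k=2: a=2, p=20, q=3

20/3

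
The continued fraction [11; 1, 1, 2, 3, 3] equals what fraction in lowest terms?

Fold from the inside: start with 3/1.
  3 + 1/3 = 10/3
  2 + 3/10 = 23/10
  1 + 10/23 = 33/23
  1 + 23/33 = 56/33
  11 + 33/56 = 649/56

649/56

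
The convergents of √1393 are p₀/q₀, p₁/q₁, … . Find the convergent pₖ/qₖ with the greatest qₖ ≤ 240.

√1393 = [37; 3, 10, 3, 74, …] (period length 4).
Convergents:
  p_0/q_0 = 37/1
  p_1/q_1 = 112/3
  p_2/q_2 = 1157/31
  p_3/q_3 = 3583/96
  p_4/q_4 = 266299/7135
q_3 = 96 ≤ 240 < 7135 = q_4, so the answer is 3583/96.

3583/96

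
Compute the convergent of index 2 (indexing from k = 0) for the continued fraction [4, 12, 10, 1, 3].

Using pₖ = aₖpₖ₋₁ + pₖ₋₂, qₖ = aₖqₖ₋₁ + qₖ₋₂ (with p₋₁=1, p₋₂=0, q₋₁=0, q₋₂=1):
  k=0: a=4, p=4, q=1
  k=1: a=12, p=49, q=12
  k=2: a=10, p=494, q=121

494/121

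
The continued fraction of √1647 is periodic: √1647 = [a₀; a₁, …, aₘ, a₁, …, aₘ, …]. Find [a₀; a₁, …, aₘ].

a₀ = ⌊√1647⌋ = 40.
With m₀=0, d₀=1 and mₖ₊₁ = dₖaₖ − mₖ, dₖ₊₁ = (n − mₖ₊₁²)/dₖ, aₖ₊₁ = ⌊(a₀+mₖ₊₁)/dₖ₊₁⌋:
  k=1: m=40, d=47, a=1
  k=2: m=7, d=34, a=1
  k=3: m=27, d=27, a=2
  k=4: m=27, d=34, a=1
  k=5: m=7, d=47, a=1
  k=6: m=40, d=1, a=80
d=1 and a=2a₀=80 at k=6, so the next step gives (m, d) = (40, 47) again — its k=1 value — and the period has length 6.

[40; 1, 1, 2, 1, 1, 80]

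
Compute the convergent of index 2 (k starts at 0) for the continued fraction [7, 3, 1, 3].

Using pₖ = aₖpₖ₋₁ + pₖ₋₂, qₖ = aₖqₖ₋₁ + qₖ₋₂ (with p₋₁=1, p₋₂=0, q₋₁=0, q₋₂=1):
  k=0: a=7, p=7, q=1
  k=1: a=3, p=22, q=3
  k=2: a=1, p=29, q=4

29/4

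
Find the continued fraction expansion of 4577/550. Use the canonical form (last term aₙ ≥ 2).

4577 = 8·550 + 177
550 = 3·177 + 19
177 = 9·19 + 6
19 = 3·6 + 1
6 = 6·1 + 0  (stop)
So 4577/550 = [8; 3, 9, 3, 6].

[8; 3, 9, 3, 6]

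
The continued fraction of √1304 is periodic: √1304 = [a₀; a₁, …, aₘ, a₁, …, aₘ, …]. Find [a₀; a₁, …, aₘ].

a₀ = ⌊√1304⌋ = 36.
With m₀=0, d₀=1 and mₖ₊₁ = dₖaₖ − mₖ, dₖ₊₁ = (n − mₖ₊₁²)/dₖ, aₖ₊₁ = ⌊(a₀+mₖ₊₁)/dₖ₊₁⌋:
  k=1: m=36, d=8, a=9
  k=2: m=36, d=1, a=72
d=1 and a=2a₀=72 at k=2, so the next step gives (m, d) = (36, 8) again — its k=1 value — and the period has length 2.

[36; 9, 72]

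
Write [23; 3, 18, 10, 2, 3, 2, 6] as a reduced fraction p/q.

1386435/59434

Fold from the inside: start with 6/1.
  2 + 1/6 = 13/6
  3 + 6/13 = 45/13
  2 + 13/45 = 103/45
  10 + 45/103 = 1075/103
  18 + 103/1075 = 19453/1075
  3 + 1075/19453 = 59434/19453
  23 + 19453/59434 = 1386435/59434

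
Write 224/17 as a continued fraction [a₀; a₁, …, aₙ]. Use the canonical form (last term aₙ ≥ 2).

224 = 13×17 + 3
17 = 5×3 + 2
3 = 1×2 + 1
2 = 2×1 + 0  (stop)
So 224/17 = [13; 5, 1, 2].

[13; 5, 1, 2]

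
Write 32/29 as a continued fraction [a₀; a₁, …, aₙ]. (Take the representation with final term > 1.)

32 = 1·29 + 3
29 = 9·3 + 2
3 = 1·2 + 1
2 = 2·1 + 0  (stop)
So 32/29 = [1; 9, 1, 2].

[1; 9, 1, 2]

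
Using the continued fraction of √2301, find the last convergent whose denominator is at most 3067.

√2301 = [47; 1, 30, 1, 94, …] (period length 4).
Convergents:
  p_0/q_0 = 47/1
  p_1/q_1 = 48/1
  p_2/q_2 = 1487/31
  p_3/q_3 = 1535/32
  p_4/q_4 = 145777/3039
  p_5/q_5 = 147312/3071
q_4 = 3039 ≤ 3067 < 3071 = q_5, so the answer is 145777/3039.

145777/3039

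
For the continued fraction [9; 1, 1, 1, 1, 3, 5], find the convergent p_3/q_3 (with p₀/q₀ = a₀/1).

29/3

Using pₖ = aₖpₖ₋₁ + pₖ₋₂, qₖ = aₖqₖ₋₁ + qₖ₋₂ (with p₋₁=1, p₋₂=0, q₋₁=0, q₋₂=1):
  k=0: a=9, p=9, q=1
  k=1: a=1, p=10, q=1
  k=2: a=1, p=19, q=2
  k=3: a=1, p=29, q=3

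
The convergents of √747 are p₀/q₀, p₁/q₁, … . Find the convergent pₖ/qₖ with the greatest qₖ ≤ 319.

4455/163

√747 = [27; 3, 54, …] (period length 2).
Convergents:
  p_0/q_0 = 27/1
  p_1/q_1 = 82/3
  p_2/q_2 = 4455/163
  p_3/q_3 = 13447/492
q_2 = 163 ≤ 319 < 492 = q_3, so the answer is 4455/163.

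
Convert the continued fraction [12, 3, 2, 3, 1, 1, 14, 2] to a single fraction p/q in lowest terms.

20366/1657

Using pₖ = aₖpₖ₋₁ + pₖ₋₂ and qₖ = aₖqₖ₋₁ + qₖ₋₂:
  k=0: a=12, p=12, q=1
  k=1: a=3, p=37, q=3
  k=2: a=2, p=86, q=7
  k=3: a=3, p=295, q=24
  k=4: a=1, p=381, q=31
  k=5: a=1, p=676, q=55
  k=6: a=14, p=9845, q=801
  k=7: a=2, p=20366, q=1657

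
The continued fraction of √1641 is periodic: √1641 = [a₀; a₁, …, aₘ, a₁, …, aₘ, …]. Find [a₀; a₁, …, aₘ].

a₀ = ⌊√1641⌋ = 40.

[40; 1, 1, 26, 1, 1, 80]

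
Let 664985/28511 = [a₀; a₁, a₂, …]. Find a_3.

664985 = 23·28511 + 9232   →  a_0 = 23
28511 = 3·9232 + 815   →  a_1 = 3
9232 = 11·815 + 267   →  a_2 = 11
815 = 3·267 + 14   →  a_3 = 3

3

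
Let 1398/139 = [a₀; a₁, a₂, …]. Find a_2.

1398 = 10·139 + 8   →  a_0 = 10
139 = 17·8 + 3   →  a_1 = 17
8 = 2·3 + 2   →  a_2 = 2

2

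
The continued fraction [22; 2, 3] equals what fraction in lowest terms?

Fold from the inside: start with 3/1.
  2 + 1/3 = 7/3
  22 + 3/7 = 157/7

157/7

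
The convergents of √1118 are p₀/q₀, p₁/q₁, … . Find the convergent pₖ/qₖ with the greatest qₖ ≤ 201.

4213/126

√1118 = [33; 2, 3, 2, 3, 2, 66, …] (period length 6).
Convergents:
  p_0/q_0 = 33/1
  p_1/q_1 = 67/2
  p_2/q_2 = 234/7
  p_3/q_3 = 535/16
  p_4/q_4 = 1839/55
  p_5/q_5 = 4213/126
  p_6/q_6 = 279897/8371
q_5 = 126 ≤ 201 < 8371 = q_6, so the answer is 4213/126.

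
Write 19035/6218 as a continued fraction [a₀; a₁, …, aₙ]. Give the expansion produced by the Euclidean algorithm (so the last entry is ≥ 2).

[3; 16, 3, 8, 7, 2]

19035 = 3*6218 + 381
6218 = 16*381 + 122
381 = 3*122 + 15
122 = 8*15 + 2
15 = 7*2 + 1
2 = 2*1 + 0  (stop)
So 19035/6218 = [3; 16, 3, 8, 7, 2].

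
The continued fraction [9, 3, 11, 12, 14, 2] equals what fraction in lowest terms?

111762/11987

Using pₖ = aₖpₖ₋₁ + pₖ₋₂ and qₖ = aₖqₖ₋₁ + qₖ₋₂:
  k=0: a=9, p=9, q=1
  k=1: a=3, p=28, q=3
  k=2: a=11, p=317, q=34
  k=3: a=12, p=3832, q=411
  k=4: a=14, p=53965, q=5788
  k=5: a=2, p=111762, q=11987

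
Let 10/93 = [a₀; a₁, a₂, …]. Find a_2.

3

10 = 0·93 + 10   →  a_0 = 0
93 = 9·10 + 3   →  a_1 = 9
10 = 3·3 + 1   →  a_2 = 3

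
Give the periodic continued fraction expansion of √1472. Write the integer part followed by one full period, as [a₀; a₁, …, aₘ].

a₀ = ⌊√1472⌋ = 38.
With m₀=0, d₀=1 and mₖ₊₁ = dₖaₖ − mₖ, dₖ₊₁ = (n − mₖ₊₁²)/dₖ, aₖ₊₁ = ⌊(a₀+mₖ₊₁)/dₖ₊₁⌋:
  k=1: m=38, d=28, a=2
  k=2: m=18, d=41, a=1
  k=3: m=23, d=23, a=2
  k=4: m=23, d=41, a=1
  k=5: m=18, d=28, a=2
  k=6: m=38, d=1, a=76
d=1 and a=2a₀=76 at k=6, so the next step gives (m, d) = (38, 28) again — its k=1 value — and the period has length 6.

[38; 2, 1, 2, 1, 2, 76]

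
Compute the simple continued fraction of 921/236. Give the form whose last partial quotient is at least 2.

[3; 1, 9, 3, 1, 5]

921 = 3*236 + 213
236 = 1*213 + 23
213 = 9*23 + 6
23 = 3*6 + 5
6 = 1*5 + 1
5 = 5*1 + 0  (stop)
So 921/236 = [3; 1, 9, 3, 1, 5].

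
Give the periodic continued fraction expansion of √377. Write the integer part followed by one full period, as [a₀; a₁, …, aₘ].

a₀ = ⌊√377⌋ = 19.

[19; 2, 2, 2, 38]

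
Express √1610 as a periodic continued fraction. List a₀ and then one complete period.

[40; 8, 80]

a₀ = ⌊√1610⌋ = 40.
With m₀=0, d₀=1 and mₖ₊₁ = dₖaₖ − mₖ, dₖ₊₁ = (n − mₖ₊₁²)/dₖ, aₖ₊₁ = ⌊(a₀+mₖ₊₁)/dₖ₊₁⌋:
  k=1: m=40, d=10, a=8
  k=2: m=40, d=1, a=80
d=1 and a=2a₀=80 at k=2, so the next step gives (m, d) = (40, 10) again — its k=1 value — and the period has length 2.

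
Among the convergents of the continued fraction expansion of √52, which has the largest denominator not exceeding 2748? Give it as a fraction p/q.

9223/1279

√52 = [7; 4, 1, 2, 1, 4, 14, …] (period length 6).
Convergents:
  p_0/q_0 = 7/1
  p_1/q_1 = 29/4
  p_2/q_2 = 36/5
  p_3/q_3 = 101/14
  p_4/q_4 = 137/19
  p_5/q_5 = 649/90
  p_6/q_6 = 9223/1279
  p_7/q_7 = 37541/5206
q_6 = 1279 ≤ 2748 < 5206 = q_7, so the answer is 9223/1279.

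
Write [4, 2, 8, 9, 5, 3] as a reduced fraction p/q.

Fold from the inside: start with 3/1.
  5 + 1/3 = 16/3
  9 + 3/16 = 147/16
  8 + 16/147 = 1192/147
  2 + 147/1192 = 2531/1192
  4 + 1192/2531 = 11316/2531

11316/2531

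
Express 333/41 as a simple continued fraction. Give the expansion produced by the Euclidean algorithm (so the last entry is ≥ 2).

333 = 8·41 + 5
41 = 8·5 + 1
5 = 5·1 + 0  (stop)
So 333/41 = [8; 8, 5].

[8; 8, 5]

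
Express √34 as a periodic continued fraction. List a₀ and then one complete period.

a₀ = ⌊√34⌋ = 5.
With m₀=0, d₀=1 and mₖ₊₁ = dₖaₖ − mₖ, dₖ₊₁ = (n − mₖ₊₁²)/dₖ, aₖ₊₁ = ⌊(a₀+mₖ₊₁)/dₖ₊₁⌋:
  k=1: m=5, d=9, a=1
  k=2: m=4, d=2, a=4
  k=3: m=4, d=9, a=1
  k=4: m=5, d=1, a=10
d=1 and a=2a₀=10 at k=4, so the next step gives (m, d) = (5, 9) again — its k=1 value — and the period has length 4.

[5; 1, 4, 1, 10]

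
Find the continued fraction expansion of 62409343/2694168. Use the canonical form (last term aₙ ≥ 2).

62409343 = 23*2694168 + 443479
2694168 = 6*443479 + 33294
443479 = 13*33294 + 10657
33294 = 3*10657 + 1323
10657 = 8*1323 + 73
1323 = 18*73 + 9
73 = 8*9 + 1
9 = 9*1 + 0  (stop)
So 62409343/2694168 = [23; 6, 13, 3, 8, 18, 8, 9].

[23; 6, 13, 3, 8, 18, 8, 9]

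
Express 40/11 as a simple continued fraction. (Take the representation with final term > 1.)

40 = 3*11 + 7
11 = 1*7 + 4
7 = 1*4 + 3
4 = 1*3 + 1
3 = 3*1 + 0  (stop)
So 40/11 = [3; 1, 1, 1, 3].

[3; 1, 1, 1, 3]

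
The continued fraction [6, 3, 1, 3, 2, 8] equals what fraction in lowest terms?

1798/287

Fold from the inside: start with 8/1.
  2 + 1/8 = 17/8
  3 + 8/17 = 59/17
  1 + 17/59 = 76/59
  3 + 59/76 = 287/76
  6 + 76/287 = 1798/287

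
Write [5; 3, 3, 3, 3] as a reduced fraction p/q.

Using pₖ = aₖpₖ₋₁ + pₖ₋₂ and qₖ = aₖqₖ₋₁ + qₖ₋₂:
  k=0: a=5, p=5, q=1
  k=1: a=3, p=16, q=3
  k=2: a=3, p=53, q=10
  k=3: a=3, p=175, q=33
  k=4: a=3, p=578, q=109

578/109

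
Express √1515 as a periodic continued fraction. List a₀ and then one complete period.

[38; 1, 11, 1, 76]

a₀ = ⌊√1515⌋ = 38.
With m₀=0, d₀=1 and mₖ₊₁ = dₖaₖ − mₖ, dₖ₊₁ = (n − mₖ₊₁²)/dₖ, aₖ₊₁ = ⌊(a₀+mₖ₊₁)/dₖ₊₁⌋:
  k=1: m=38, d=71, a=1
  k=2: m=33, d=6, a=11
  k=3: m=33, d=71, a=1
  k=4: m=38, d=1, a=76
d=1 and a=2a₀=76 at k=4, so the next step gives (m, d) = (38, 71) again — its k=1 value — and the period has length 4.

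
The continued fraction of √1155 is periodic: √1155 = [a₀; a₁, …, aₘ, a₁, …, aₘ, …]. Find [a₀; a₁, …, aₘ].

a₀ = ⌊√1155⌋ = 33.
With m₀=0, d₀=1 and mₖ₊₁ = dₖaₖ − mₖ, dₖ₊₁ = (n − mₖ₊₁²)/dₖ, aₖ₊₁ = ⌊(a₀+mₖ₊₁)/dₖ₊₁⌋:
  k=1: m=33, d=66, a=1
  k=2: m=33, d=1, a=66
d=1 and a=2a₀=66 at k=2, so the next step gives (m, d) = (33, 66) again — its k=1 value — and the period has length 2.

[33; 1, 66]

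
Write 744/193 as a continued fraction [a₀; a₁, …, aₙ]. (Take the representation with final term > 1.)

[3; 1, 5, 1, 8, 3]

744 = 3×193 + 165
193 = 1×165 + 28
165 = 5×28 + 25
28 = 1×25 + 3
25 = 8×3 + 1
3 = 3×1 + 0  (stop)
So 744/193 = [3; 1, 5, 1, 8, 3].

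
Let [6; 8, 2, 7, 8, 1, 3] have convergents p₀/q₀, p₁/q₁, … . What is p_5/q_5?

7097/1160

Using pₖ = aₖpₖ₋₁ + pₖ₋₂, qₖ = aₖqₖ₋₁ + qₖ₋₂ (with p₋₁=1, p₋₂=0, q₋₁=0, q₋₂=1):
  k=0: a=6, p=6, q=1
  k=1: a=8, p=49, q=8
  k=2: a=2, p=104, q=17
  k=3: a=7, p=777, q=127
  k=4: a=8, p=6320, q=1033
  k=5: a=1, p=7097, q=1160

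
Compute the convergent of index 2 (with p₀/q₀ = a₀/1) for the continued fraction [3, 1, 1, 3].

7/2

Using pₖ = aₖpₖ₋₁ + pₖ₋₂, qₖ = aₖqₖ₋₁ + qₖ₋₂ (with p₋₁=1, p₋₂=0, q₋₁=0, q₋₂=1):
  k=0: a=3, p=3, q=1
  k=1: a=1, p=4, q=1
  k=2: a=1, p=7, q=2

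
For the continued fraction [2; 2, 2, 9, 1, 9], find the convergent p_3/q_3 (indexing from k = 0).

113/47

Using pₖ = aₖpₖ₋₁ + pₖ₋₂, qₖ = aₖqₖ₋₁ + qₖ₋₂ (with p₋₁=1, p₋₂=0, q₋₁=0, q₋₂=1):
  k=0: a=2, p=2, q=1
  k=1: a=2, p=5, q=2
  k=2: a=2, p=12, q=5
  k=3: a=9, p=113, q=47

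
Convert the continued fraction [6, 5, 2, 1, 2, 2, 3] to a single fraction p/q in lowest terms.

2159/349

Using pₖ = aₖpₖ₋₁ + pₖ₋₂ and qₖ = aₖqₖ₋₁ + qₖ₋₂:
  k=0: a=6, p=6, q=1
  k=1: a=5, p=31, q=5
  k=2: a=2, p=68, q=11
  k=3: a=1, p=99, q=16
  k=4: a=2, p=266, q=43
  k=5: a=2, p=631, q=102
  k=6: a=3, p=2159, q=349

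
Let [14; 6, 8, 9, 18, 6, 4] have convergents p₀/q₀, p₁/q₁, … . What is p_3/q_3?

6331/447

Using pₖ = aₖpₖ₋₁ + pₖ₋₂, qₖ = aₖqₖ₋₁ + qₖ₋₂ (with p₋₁=1, p₋₂=0, q₋₁=0, q₋₂=1):
  k=0: a=14, p=14, q=1
  k=1: a=6, p=85, q=6
  k=2: a=8, p=694, q=49
  k=3: a=9, p=6331, q=447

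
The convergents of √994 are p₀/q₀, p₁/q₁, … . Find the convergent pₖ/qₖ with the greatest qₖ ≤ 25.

599/19

√994 = [31; 1, 1, 8, 1, 1, 62, …] (period length 6).
Convergents:
  p_0/q_0 = 31/1
  p_1/q_1 = 32/1
  p_2/q_2 = 63/2
  p_3/q_3 = 536/17
  p_4/q_4 = 599/19
  p_5/q_5 = 1135/36
q_4 = 19 ≤ 25 < 36 = q_5, so the answer is 599/19.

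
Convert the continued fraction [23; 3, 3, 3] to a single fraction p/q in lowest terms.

Fold from the inside: start with 3/1.
  3 + 1/3 = 10/3
  3 + 3/10 = 33/10
  23 + 10/33 = 769/33

769/33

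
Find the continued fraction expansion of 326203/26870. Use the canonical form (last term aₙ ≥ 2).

326203 = 12*26870 + 3763
26870 = 7*3763 + 529
3763 = 7*529 + 60
529 = 8*60 + 49
60 = 1*49 + 11
49 = 4*11 + 5
11 = 2*5 + 1
5 = 5*1 + 0  (stop)
So 326203/26870 = [12; 7, 7, 8, 1, 4, 2, 5].

[12; 7, 7, 8, 1, 4, 2, 5]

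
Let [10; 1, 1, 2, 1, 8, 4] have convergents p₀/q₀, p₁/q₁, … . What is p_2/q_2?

Using pₖ = aₖpₖ₋₁ + pₖ₋₂, qₖ = aₖqₖ₋₁ + qₖ₋₂ (with p₋₁=1, p₋₂=0, q₋₁=0, q₋₂=1):
  k=0: a=10, p=10, q=1
  k=1: a=1, p=11, q=1
  k=2: a=1, p=21, q=2

21/2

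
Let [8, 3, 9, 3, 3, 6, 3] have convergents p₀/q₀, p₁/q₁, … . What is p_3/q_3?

Using pₖ = aₖpₖ₋₁ + pₖ₋₂, qₖ = aₖqₖ₋₁ + qₖ₋₂ (with p₋₁=1, p₋₂=0, q₋₁=0, q₋₂=1):
  k=0: a=8, p=8, q=1
  k=1: a=3, p=25, q=3
  k=2: a=9, p=233, q=28
  k=3: a=3, p=724, q=87

724/87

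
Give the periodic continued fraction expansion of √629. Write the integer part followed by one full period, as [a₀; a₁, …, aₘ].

[25; 12, 1, 1, 12, 50]

a₀ = ⌊√629⌋ = 25.
With m₀=0, d₀=1 and mₖ₊₁ = dₖaₖ − mₖ, dₖ₊₁ = (n − mₖ₊₁²)/dₖ, aₖ₊₁ = ⌊(a₀+mₖ₊₁)/dₖ₊₁⌋:
  k=1: m=25, d=4, a=12
  k=2: m=23, d=25, a=1
  k=3: m=2, d=25, a=1
  k=4: m=23, d=4, a=12
  k=5: m=25, d=1, a=50
d=1 and a=2a₀=50 at k=5, so the next step gives (m, d) = (25, 4) again — its k=1 value — and the period has length 5.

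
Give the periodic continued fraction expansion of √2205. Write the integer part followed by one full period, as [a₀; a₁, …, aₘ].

a₀ = ⌊√2205⌋ = 46.
With m₀=0, d₀=1 and mₖ₊₁ = dₖaₖ − mₖ, dₖ₊₁ = (n − mₖ₊₁²)/dₖ, aₖ₊₁ = ⌊(a₀+mₖ₊₁)/dₖ₊₁⌋:
  k=1: m=46, d=89, a=1
  k=2: m=43, d=4, a=22
  k=3: m=45, d=45, a=2
  k=4: m=45, d=4, a=22
  k=5: m=43, d=89, a=1
  k=6: m=46, d=1, a=92
d=1 and a=2a₀=92 at k=6, so the next step gives (m, d) = (46, 89) again — its k=1 value — and the period has length 6.

[46; 1, 22, 2, 22, 1, 92]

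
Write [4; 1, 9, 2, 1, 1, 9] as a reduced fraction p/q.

2447/499

Fold from the inside: start with 9/1.
  1 + 1/9 = 10/9
  1 + 9/10 = 19/10
  2 + 10/19 = 48/19
  9 + 19/48 = 451/48
  1 + 48/451 = 499/451
  4 + 451/499 = 2447/499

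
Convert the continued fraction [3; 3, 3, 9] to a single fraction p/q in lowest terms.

307/93

Using pₖ = aₖpₖ₋₁ + pₖ₋₂ and qₖ = aₖqₖ₋₁ + qₖ₋₂:
  k=0: a=3, p=3, q=1
  k=1: a=3, p=10, q=3
  k=2: a=3, p=33, q=10
  k=3: a=9, p=307, q=93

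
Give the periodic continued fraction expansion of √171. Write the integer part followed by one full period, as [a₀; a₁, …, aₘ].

[13; 13, 26]

a₀ = ⌊√171⌋ = 13.
With m₀=0, d₀=1 and mₖ₊₁ = dₖaₖ − mₖ, dₖ₊₁ = (n − mₖ₊₁²)/dₖ, aₖ₊₁ = ⌊(a₀+mₖ₊₁)/dₖ₊₁⌋:
  k=1: m=13, d=2, a=13
  k=2: m=13, d=1, a=26
d=1 and a=2a₀=26 at k=2, so the next step gives (m, d) = (13, 2) again — its k=1 value — and the period has length 2.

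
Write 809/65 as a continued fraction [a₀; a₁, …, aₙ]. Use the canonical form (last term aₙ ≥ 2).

[12; 2, 4, 7]

809 = 12*65 + 29
65 = 2*29 + 7
29 = 4*7 + 1
7 = 7*1 + 0  (stop)
So 809/65 = [12; 2, 4, 7].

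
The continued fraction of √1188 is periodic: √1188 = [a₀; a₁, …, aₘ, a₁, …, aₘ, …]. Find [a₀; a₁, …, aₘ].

a₀ = ⌊√1188⌋ = 34.
With m₀=0, d₀=1 and mₖ₊₁ = dₖaₖ − mₖ, dₖ₊₁ = (n − mₖ₊₁²)/dₖ, aₖ₊₁ = ⌊(a₀+mₖ₊₁)/dₖ₊₁⌋:
  k=1: m=34, d=32, a=2
  k=2: m=30, d=9, a=7
  k=3: m=33, d=11, a=6
  k=4: m=33, d=9, a=7
  k=5: m=30, d=32, a=2
  k=6: m=34, d=1, a=68
d=1 and a=2a₀=68 at k=6, so the next step gives (m, d) = (34, 32) again — its k=1 value — and the period has length 6.

[34; 2, 7, 6, 7, 2, 68]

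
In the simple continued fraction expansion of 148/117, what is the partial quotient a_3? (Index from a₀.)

148 = 1·117 + 31   →  a_0 = 1
117 = 3·31 + 24   →  a_1 = 3
31 = 1·24 + 7   →  a_2 = 1
24 = 3·7 + 3   →  a_3 = 3

3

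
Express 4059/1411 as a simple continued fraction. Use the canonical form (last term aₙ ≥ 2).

4059 = 2·1411 + 1237
1411 = 1·1237 + 174
1237 = 7·174 + 19
174 = 9·19 + 3
19 = 6·3 + 1
3 = 3·1 + 0  (stop)
So 4059/1411 = [2; 1, 7, 9, 6, 3].

[2; 1, 7, 9, 6, 3]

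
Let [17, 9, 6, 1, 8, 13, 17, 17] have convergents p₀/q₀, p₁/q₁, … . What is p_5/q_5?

127208/7435

Using pₖ = aₖpₖ₋₁ + pₖ₋₂, qₖ = aₖqₖ₋₁ + qₖ₋₂ (with p₋₁=1, p₋₂=0, q₋₁=0, q₋₂=1):
  k=0: a=17, p=17, q=1
  k=1: a=9, p=154, q=9
  k=2: a=6, p=941, q=55
  k=3: a=1, p=1095, q=64
  k=4: a=8, p=9701, q=567
  k=5: a=13, p=127208, q=7435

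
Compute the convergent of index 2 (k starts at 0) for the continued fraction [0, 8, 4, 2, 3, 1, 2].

Using pₖ = aₖpₖ₋₁ + pₖ₋₂, qₖ = aₖqₖ₋₁ + qₖ₋₂ (with p₋₁=1, p₋₂=0, q₋₁=0, q₋₂=1):
  k=0: a=0, p=0, q=1
  k=1: a=8, p=1, q=8
  k=2: a=4, p=4, q=33

4/33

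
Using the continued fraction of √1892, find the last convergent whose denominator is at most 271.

7525/173

√1892 = [43; 2, 86, …] (period length 2).
Convergents:
  p_0/q_0 = 43/1
  p_1/q_1 = 87/2
  p_2/q_2 = 7525/173
  p_3/q_3 = 15137/348
q_2 = 173 ≤ 271 < 348 = q_3, so the answer is 7525/173.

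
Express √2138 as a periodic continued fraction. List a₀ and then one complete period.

a₀ = ⌊√2138⌋ = 46.
With m₀=0, d₀=1 and mₖ₊₁ = dₖaₖ − mₖ, dₖ₊₁ = (n − mₖ₊₁²)/dₖ, aₖ₊₁ = ⌊(a₀+mₖ₊₁)/dₖ₊₁⌋:
  k=1: m=46, d=22, a=4
  k=2: m=42, d=17, a=5
  k=3: m=43, d=17, a=5
  k=4: m=42, d=22, a=4
  k=5: m=46, d=1, a=92
d=1 and a=2a₀=92 at k=5, so the next step gives (m, d) = (46, 22) again — its k=1 value — and the period has length 5.

[46; 4, 5, 5, 4, 92]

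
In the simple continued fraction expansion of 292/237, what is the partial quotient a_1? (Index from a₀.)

292 = 1·237 + 55   →  a_0 = 1
237 = 4·55 + 17   →  a_1 = 4

4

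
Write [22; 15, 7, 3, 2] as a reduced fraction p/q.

Fold from the inside: start with 2/1.
  3 + 1/2 = 7/2
  7 + 2/7 = 51/7
  15 + 7/51 = 772/51
  22 + 51/772 = 17035/772

17035/772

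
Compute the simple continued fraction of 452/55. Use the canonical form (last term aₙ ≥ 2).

[8; 4, 1, 1, 2, 2]

452 = 8·55 + 12
55 = 4·12 + 7
12 = 1·7 + 5
7 = 1·5 + 2
5 = 2·2 + 1
2 = 2·1 + 0  (stop)
So 452/55 = [8; 4, 1, 1, 2, 2].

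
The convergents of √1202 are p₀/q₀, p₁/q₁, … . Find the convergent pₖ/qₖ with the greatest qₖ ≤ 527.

√1202 = [34; 1, 2, 34, 2, 1, 68, …] (period length 6).
Convergents:
  p_0/q_0 = 34/1
  p_1/q_1 = 35/1
  p_2/q_2 = 104/3
  p_3/q_3 = 3571/103
  p_4/q_4 = 7246/209
  p_5/q_5 = 10817/312
  p_6/q_6 = 742802/21425
q_5 = 312 ≤ 527 < 21425 = q_6, so the answer is 10817/312.

10817/312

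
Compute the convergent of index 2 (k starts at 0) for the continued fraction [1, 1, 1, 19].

Using pₖ = aₖpₖ₋₁ + pₖ₋₂, qₖ = aₖqₖ₋₁ + qₖ₋₂ (with p₋₁=1, p₋₂=0, q₋₁=0, q₋₂=1):
  k=0: a=1, p=1, q=1
  k=1: a=1, p=2, q=1
  k=2: a=1, p=3, q=2

3/2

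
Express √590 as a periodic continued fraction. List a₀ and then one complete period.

[24; 3, 2, 4, 2, 3, 48]

a₀ = ⌊√590⌋ = 24.
With m₀=0, d₀=1 and mₖ₊₁ = dₖaₖ − mₖ, dₖ₊₁ = (n − mₖ₊₁²)/dₖ, aₖ₊₁ = ⌊(a₀+mₖ₊₁)/dₖ₊₁⌋:
  k=1: m=24, d=14, a=3
  k=2: m=18, d=19, a=2
  k=3: m=20, d=10, a=4
  k=4: m=20, d=19, a=2
  k=5: m=18, d=14, a=3
  k=6: m=24, d=1, a=48
d=1 and a=2a₀=48 at k=6, so the next step gives (m, d) = (24, 14) again — its k=1 value — and the period has length 6.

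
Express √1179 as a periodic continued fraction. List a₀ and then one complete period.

[34; 2, 1, 33, 1, 2, 68]

a₀ = ⌊√1179⌋ = 34.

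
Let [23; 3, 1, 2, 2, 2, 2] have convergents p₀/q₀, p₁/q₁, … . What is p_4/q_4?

605/26

Using pₖ = aₖpₖ₋₁ + pₖ₋₂, qₖ = aₖqₖ₋₁ + qₖ₋₂ (with p₋₁=1, p₋₂=0, q₋₁=0, q₋₂=1):
  k=0: a=23, p=23, q=1
  k=1: a=3, p=70, q=3
  k=2: a=1, p=93, q=4
  k=3: a=2, p=256, q=11
  k=4: a=2, p=605, q=26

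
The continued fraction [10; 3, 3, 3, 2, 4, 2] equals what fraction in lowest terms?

Fold from the inside: start with 2/1.
  4 + 1/2 = 9/2
  2 + 2/9 = 20/9
  3 + 9/20 = 69/20
  3 + 20/69 = 227/69
  3 + 69/227 = 750/227
  10 + 227/750 = 7727/750

7727/750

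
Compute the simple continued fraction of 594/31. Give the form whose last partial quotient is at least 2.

[19; 6, 5]

594 = 19·31 + 5
31 = 6·5 + 1
5 = 5·1 + 0  (stop)
So 594/31 = [19; 6, 5].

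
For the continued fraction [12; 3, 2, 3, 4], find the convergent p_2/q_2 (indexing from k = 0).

86/7

Using pₖ = aₖpₖ₋₁ + pₖ₋₂, qₖ = aₖqₖ₋₁ + qₖ₋₂ (with p₋₁=1, p₋₂=0, q₋₁=0, q₋₂=1):
  k=0: a=12, p=12, q=1
  k=1: a=3, p=37, q=3
  k=2: a=2, p=86, q=7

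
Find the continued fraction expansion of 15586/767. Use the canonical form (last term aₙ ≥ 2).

15586 = 20×767 + 246
767 = 3×246 + 29
246 = 8×29 + 14
29 = 2×14 + 1
14 = 14×1 + 0  (stop)
So 15586/767 = [20; 3, 8, 2, 14].

[20; 3, 8, 2, 14]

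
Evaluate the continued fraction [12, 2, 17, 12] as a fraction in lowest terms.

5269/422

Using pₖ = aₖpₖ₋₁ + pₖ₋₂ and qₖ = aₖqₖ₋₁ + qₖ₋₂:
  k=0: a=12, p=12, q=1
  k=1: a=2, p=25, q=2
  k=2: a=17, p=437, q=35
  k=3: a=12, p=5269, q=422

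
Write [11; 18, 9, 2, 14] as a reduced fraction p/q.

Using pₖ = aₖpₖ₋₁ + pₖ₋₂ and qₖ = aₖqₖ₋₁ + qₖ₋₂:
  k=0: a=11, p=11, q=1
  k=1: a=18, p=199, q=18
  k=2: a=9, p=1802, q=163
  k=3: a=2, p=3803, q=344
  k=4: a=14, p=55044, q=4979

55044/4979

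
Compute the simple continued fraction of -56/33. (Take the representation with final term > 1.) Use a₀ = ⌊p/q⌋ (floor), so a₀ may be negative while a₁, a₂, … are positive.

[-2; 3, 3, 3]

-56 = -2*33 + 10
33 = 3*10 + 3
10 = 3*3 + 1
3 = 3*1 + 0  (stop)
So -56/33 = [-2; 3, 3, 3].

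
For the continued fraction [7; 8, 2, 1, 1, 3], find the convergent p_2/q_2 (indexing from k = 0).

Using pₖ = aₖpₖ₋₁ + pₖ₋₂, qₖ = aₖqₖ₋₁ + qₖ₋₂ (with p₋₁=1, p₋₂=0, q₋₁=0, q₋₂=1):
  k=0: a=7, p=7, q=1
  k=1: a=8, p=57, q=8
  k=2: a=2, p=121, q=17

121/17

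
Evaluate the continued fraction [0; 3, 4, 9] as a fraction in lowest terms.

Using pₖ = aₖpₖ₋₁ + pₖ₋₂ and qₖ = aₖqₖ₋₁ + qₖ₋₂:
  k=0: a=0, p=0, q=1
  k=1: a=3, p=1, q=3
  k=2: a=4, p=4, q=13
  k=3: a=9, p=37, q=120

37/120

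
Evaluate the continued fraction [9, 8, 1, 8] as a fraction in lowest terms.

729/80

Fold from the inside: start with 8/1.
  1 + 1/8 = 9/8
  8 + 8/9 = 80/9
  9 + 9/80 = 729/80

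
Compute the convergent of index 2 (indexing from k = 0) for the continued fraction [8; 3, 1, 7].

33/4

Using pₖ = aₖpₖ₋₁ + pₖ₋₂, qₖ = aₖqₖ₋₁ + qₖ₋₂ (with p₋₁=1, p₋₂=0, q₋₁=0, q₋₂=1):
  k=0: a=8, p=8, q=1
  k=1: a=3, p=25, q=3
  k=2: a=1, p=33, q=4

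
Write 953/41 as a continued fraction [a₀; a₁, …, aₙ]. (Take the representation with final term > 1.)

[23; 4, 10]

953 = 23×41 + 10
41 = 4×10 + 1
10 = 10×1 + 0  (stop)
So 953/41 = [23; 4, 10].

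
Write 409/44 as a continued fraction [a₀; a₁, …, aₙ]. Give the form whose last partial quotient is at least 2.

409 = 9·44 + 13
44 = 3·13 + 5
13 = 2·5 + 3
5 = 1·3 + 2
3 = 1·2 + 1
2 = 2·1 + 0  (stop)
So 409/44 = [9; 3, 2, 1, 1, 2].

[9; 3, 2, 1, 1, 2]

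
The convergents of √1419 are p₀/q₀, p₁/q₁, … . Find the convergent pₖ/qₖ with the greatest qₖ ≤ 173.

√1419 = [37; 1, 2, 37, 2, 1, 74, …] (period length 6).
Convergents:
  p_0/q_0 = 37/1
  p_1/q_1 = 38/1
  p_2/q_2 = 113/3
  p_3/q_3 = 4219/112
  p_4/q_4 = 8551/227
q_3 = 112 ≤ 173 < 227 = q_4, so the answer is 4219/112.

4219/112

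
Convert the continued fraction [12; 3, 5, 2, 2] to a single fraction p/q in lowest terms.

Using pₖ = aₖpₖ₋₁ + pₖ₋₂ and qₖ = aₖqₖ₋₁ + qₖ₋₂:
  k=0: a=12, p=12, q=1
  k=1: a=3, p=37, q=3
  k=2: a=5, p=197, q=16
  k=3: a=2, p=431, q=35
  k=4: a=2, p=1059, q=86

1059/86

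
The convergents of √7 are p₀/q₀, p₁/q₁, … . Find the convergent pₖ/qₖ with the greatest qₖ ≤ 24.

√7 = [2; 1, 1, 1, 4, …] (period length 4).
Convergents:
  p_0/q_0 = 2/1
  p_1/q_1 = 3/1
  p_2/q_2 = 5/2
  p_3/q_3 = 8/3
  p_4/q_4 = 37/14
  p_5/q_5 = 45/17
  p_6/q_6 = 82/31
q_5 = 17 ≤ 24 < 31 = q_6, so the answer is 45/17.

45/17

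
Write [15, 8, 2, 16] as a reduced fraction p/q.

4233/280

Fold from the inside: start with 16/1.
  2 + 1/16 = 33/16
  8 + 16/33 = 280/33
  15 + 33/280 = 4233/280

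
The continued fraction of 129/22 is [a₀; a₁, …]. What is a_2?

6

129 = 5·22 + 19   →  a_0 = 5
22 = 1·19 + 3   →  a_1 = 1
19 = 6·3 + 1   →  a_2 = 6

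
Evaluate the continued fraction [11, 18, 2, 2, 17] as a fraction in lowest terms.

17698/1601

Using pₖ = aₖpₖ₋₁ + pₖ₋₂ and qₖ = aₖqₖ₋₁ + qₖ₋₂:
  k=0: a=11, p=11, q=1
  k=1: a=18, p=199, q=18
  k=2: a=2, p=409, q=37
  k=3: a=2, p=1017, q=92
  k=4: a=17, p=17698, q=1601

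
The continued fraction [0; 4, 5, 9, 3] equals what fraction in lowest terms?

Using pₖ = aₖpₖ₋₁ + pₖ₋₂ and qₖ = aₖqₖ₋₁ + qₖ₋₂:
  k=0: a=0, p=0, q=1
  k=1: a=4, p=1, q=4
  k=2: a=5, p=5, q=21
  k=3: a=9, p=46, q=193
  k=4: a=3, p=143, q=600

143/600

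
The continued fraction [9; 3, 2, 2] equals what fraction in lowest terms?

158/17

Fold from the inside: start with 2/1.
  2 + 1/2 = 5/2
  3 + 2/5 = 17/5
  9 + 5/17 = 158/17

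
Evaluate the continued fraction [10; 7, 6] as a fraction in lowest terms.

436/43

Using pₖ = aₖpₖ₋₁ + pₖ₋₂ and qₖ = aₖqₖ₋₁ + qₖ₋₂:
  k=0: a=10, p=10, q=1
  k=1: a=7, p=71, q=7
  k=2: a=6, p=436, q=43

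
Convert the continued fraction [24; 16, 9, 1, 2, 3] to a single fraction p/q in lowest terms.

37585/1562

Fold from the inside: start with 3/1.
  2 + 1/3 = 7/3
  1 + 3/7 = 10/7
  9 + 7/10 = 97/10
  16 + 10/97 = 1562/97
  24 + 97/1562 = 37585/1562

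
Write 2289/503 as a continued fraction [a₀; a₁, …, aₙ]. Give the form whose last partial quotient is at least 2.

[4; 1, 1, 4, 2, 3, 7]

2289 = 4×503 + 277
503 = 1×277 + 226
277 = 1×226 + 51
226 = 4×51 + 22
51 = 2×22 + 7
22 = 3×7 + 1
7 = 7×1 + 0  (stop)
So 2289/503 = [4; 1, 1, 4, 2, 3, 7].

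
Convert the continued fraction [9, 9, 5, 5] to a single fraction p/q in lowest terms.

Fold from the inside: start with 5/1.
  5 + 1/5 = 26/5
  9 + 5/26 = 239/26
  9 + 26/239 = 2177/239

2177/239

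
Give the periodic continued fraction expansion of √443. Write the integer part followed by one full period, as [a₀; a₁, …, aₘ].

[21; 21, 42]

a₀ = ⌊√443⌋ = 21.
With m₀=0, d₀=1 and mₖ₊₁ = dₖaₖ − mₖ, dₖ₊₁ = (n − mₖ₊₁²)/dₖ, aₖ₊₁ = ⌊(a₀+mₖ₊₁)/dₖ₊₁⌋:
  k=1: m=21, d=2, a=21
  k=2: m=21, d=1, a=42
d=1 and a=2a₀=42 at k=2, so the next step gives (m, d) = (21, 2) again — its k=1 value — and the period has length 2.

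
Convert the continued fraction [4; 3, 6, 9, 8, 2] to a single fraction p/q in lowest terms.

Fold from the inside: start with 2/1.
  8 + 1/2 = 17/2
  9 + 2/17 = 155/17
  6 + 17/155 = 947/155
  3 + 155/947 = 2996/947
  4 + 947/2996 = 12931/2996

12931/2996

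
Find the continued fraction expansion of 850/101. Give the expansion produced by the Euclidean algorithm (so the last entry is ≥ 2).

[8; 2, 2, 2, 8]

850 = 8×101 + 42
101 = 2×42 + 17
42 = 2×17 + 8
17 = 2×8 + 1
8 = 8×1 + 0  (stop)
So 850/101 = [8; 2, 2, 2, 8].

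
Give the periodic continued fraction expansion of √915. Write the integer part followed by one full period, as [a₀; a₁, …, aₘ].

[30; 4, 60]

a₀ = ⌊√915⌋ = 30.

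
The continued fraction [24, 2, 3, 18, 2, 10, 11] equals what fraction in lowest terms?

747572/30601

Fold from the inside: start with 11/1.
  10 + 1/11 = 111/11
  2 + 11/111 = 233/111
  18 + 111/233 = 4305/233
  3 + 233/4305 = 13148/4305
  2 + 4305/13148 = 30601/13148
  24 + 13148/30601 = 747572/30601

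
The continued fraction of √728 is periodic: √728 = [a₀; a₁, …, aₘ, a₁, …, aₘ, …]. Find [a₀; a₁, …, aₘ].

a₀ = ⌊√728⌋ = 26.
With m₀=0, d₀=1 and mₖ₊₁ = dₖaₖ − mₖ, dₖ₊₁ = (n − mₖ₊₁²)/dₖ, aₖ₊₁ = ⌊(a₀+mₖ₊₁)/dₖ₊₁⌋:
  k=1: m=26, d=52, a=1
  k=2: m=26, d=1, a=52
d=1 and a=2a₀=52 at k=2, so the next step gives (m, d) = (26, 52) again — its k=1 value — and the period has length 2.

[26; 1, 52]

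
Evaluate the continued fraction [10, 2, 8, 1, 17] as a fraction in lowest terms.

Fold from the inside: start with 17/1.
  1 + 1/17 = 18/17
  8 + 17/18 = 161/18
  2 + 18/161 = 340/161
  10 + 161/340 = 3561/340

3561/340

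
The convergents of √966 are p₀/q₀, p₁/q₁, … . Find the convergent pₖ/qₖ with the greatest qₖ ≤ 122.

1927/62

√966 = [31; 12, 2, 2, 2, 12, 62, …] (period length 6).
Convergents:
  p_0/q_0 = 31/1
  p_1/q_1 = 373/12
  p_2/q_2 = 777/25
  p_3/q_3 = 1927/62
  p_4/q_4 = 4631/149
q_3 = 62 ≤ 122 < 149 = q_4, so the answer is 1927/62.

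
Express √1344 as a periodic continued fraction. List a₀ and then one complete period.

[36; 1, 1, 1, 17, 1, 1, 1, 72]

a₀ = ⌊√1344⌋ = 36.
With m₀=0, d₀=1 and mₖ₊₁ = dₖaₖ − mₖ, dₖ₊₁ = (n − mₖ₊₁²)/dₖ, aₖ₊₁ = ⌊(a₀+mₖ₊₁)/dₖ₊₁⌋:
  k=1: m=36, d=48, a=1
  k=2: m=12, d=25, a=1
  k=3: m=13, d=47, a=1
  k=4: m=34, d=4, a=17
  k=5: m=34, d=47, a=1
  k=6: m=13, d=25, a=1
  k=7: m=12, d=48, a=1
  k=8: m=36, d=1, a=72
d=1 and a=2a₀=72 at k=8, so the next step gives (m, d) = (36, 48) again — its k=1 value — and the period has length 8.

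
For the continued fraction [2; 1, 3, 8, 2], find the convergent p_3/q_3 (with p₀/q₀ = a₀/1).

91/33

Using pₖ = aₖpₖ₋₁ + pₖ₋₂, qₖ = aₖqₖ₋₁ + qₖ₋₂ (with p₋₁=1, p₋₂=0, q₋₁=0, q₋₂=1):
  k=0: a=2, p=2, q=1
  k=1: a=1, p=3, q=1
  k=2: a=3, p=11, q=4
  k=3: a=8, p=91, q=33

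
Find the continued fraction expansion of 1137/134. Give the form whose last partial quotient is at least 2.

[8; 2, 16, 4]

1137 = 8·134 + 65
134 = 2·65 + 4
65 = 16·4 + 1
4 = 4·1 + 0  (stop)
So 1137/134 = [8; 2, 16, 4].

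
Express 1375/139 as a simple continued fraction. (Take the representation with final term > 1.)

1375 = 9*139 + 124
139 = 1*124 + 15
124 = 8*15 + 4
15 = 3*4 + 3
4 = 1*3 + 1
3 = 3*1 + 0  (stop)
So 1375/139 = [9; 1, 8, 3, 1, 3].

[9; 1, 8, 3, 1, 3]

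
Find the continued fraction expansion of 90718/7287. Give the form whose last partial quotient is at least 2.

90718 = 12·7287 + 3274
7287 = 2·3274 + 739
3274 = 4·739 + 318
739 = 2·318 + 103
318 = 3·103 + 9
103 = 11·9 + 4
9 = 2·4 + 1
4 = 4·1 + 0  (stop)
So 90718/7287 = [12; 2, 4, 2, 3, 11, 2, 4].

[12; 2, 4, 2, 3, 11, 2, 4]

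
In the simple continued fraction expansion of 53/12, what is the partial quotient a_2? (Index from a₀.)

2

53 = 4·12 + 5   →  a_0 = 4
12 = 2·5 + 2   →  a_1 = 2
5 = 2·2 + 1   →  a_2 = 2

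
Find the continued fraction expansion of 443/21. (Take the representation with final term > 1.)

[21; 10, 2]

443 = 21*21 + 2
21 = 10*2 + 1
2 = 2*1 + 0  (stop)
So 443/21 = [21; 10, 2].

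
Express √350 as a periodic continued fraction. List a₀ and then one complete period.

a₀ = ⌊√350⌋ = 18.

[18; 1, 2, 2, 2, 1, 36]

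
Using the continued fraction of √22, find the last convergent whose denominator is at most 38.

√22 = [4; 1, 2, 4, 2, 1, 8, …] (period length 6).
Convergents:
  p_0/q_0 = 4/1
  p_1/q_1 = 5/1
  p_2/q_2 = 14/3
  p_3/q_3 = 61/13
  p_4/q_4 = 136/29
  p_5/q_5 = 197/42
q_4 = 29 ≤ 38 < 42 = q_5, so the answer is 136/29.

136/29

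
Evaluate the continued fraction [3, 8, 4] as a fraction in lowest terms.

103/33

Using pₖ = aₖpₖ₋₁ + pₖ₋₂ and qₖ = aₖqₖ₋₁ + qₖ₋₂:
  k=0: a=3, p=3, q=1
  k=1: a=8, p=25, q=8
  k=2: a=4, p=103, q=33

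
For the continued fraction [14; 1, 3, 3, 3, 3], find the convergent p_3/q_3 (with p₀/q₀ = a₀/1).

Using pₖ = aₖpₖ₋₁ + pₖ₋₂, qₖ = aₖqₖ₋₁ + qₖ₋₂ (with p₋₁=1, p₋₂=0, q₋₁=0, q₋₂=1):
  k=0: a=14, p=14, q=1
  k=1: a=1, p=15, q=1
  k=2: a=3, p=59, q=4
  k=3: a=3, p=192, q=13

192/13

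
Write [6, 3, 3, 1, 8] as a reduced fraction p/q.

Fold from the inside: start with 8/1.
  1 + 1/8 = 9/8
  3 + 8/9 = 35/9
  3 + 9/35 = 114/35
  6 + 35/114 = 719/114

719/114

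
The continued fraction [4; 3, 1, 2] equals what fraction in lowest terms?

Using pₖ = aₖpₖ₋₁ + pₖ₋₂ and qₖ = aₖqₖ₋₁ + qₖ₋₂:
  k=0: a=4, p=4, q=1
  k=1: a=3, p=13, q=3
  k=2: a=1, p=17, q=4
  k=3: a=2, p=47, q=11

47/11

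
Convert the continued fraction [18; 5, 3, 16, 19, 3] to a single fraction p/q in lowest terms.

Fold from the inside: start with 3/1.
  19 + 1/3 = 58/3
  16 + 3/58 = 931/58
  3 + 58/931 = 2851/931
  5 + 931/2851 = 15186/2851
  18 + 2851/15186 = 276199/15186

276199/15186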